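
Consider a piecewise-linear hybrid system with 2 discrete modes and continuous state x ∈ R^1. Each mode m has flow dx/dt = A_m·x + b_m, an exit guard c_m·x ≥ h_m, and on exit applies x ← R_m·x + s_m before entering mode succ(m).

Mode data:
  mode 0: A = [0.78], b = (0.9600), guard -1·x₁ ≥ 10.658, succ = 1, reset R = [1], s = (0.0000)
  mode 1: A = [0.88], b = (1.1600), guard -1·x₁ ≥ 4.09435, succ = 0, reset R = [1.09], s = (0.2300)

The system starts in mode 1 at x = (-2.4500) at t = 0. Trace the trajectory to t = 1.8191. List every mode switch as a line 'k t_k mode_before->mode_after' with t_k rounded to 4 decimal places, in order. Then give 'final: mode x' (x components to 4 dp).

Mode 1: guard c·x = 4.0944 hit at Δt = 1.0196 (t = 1.0196), x⁻ = (-4.0944) → reset → x⁺ = (-4.2328), jump to mode 0
Mode 0: flow for 0.7995 to horizon, guard not reached → x = (-6.8316)

1 1.0196 1->0
final: 0 -6.8316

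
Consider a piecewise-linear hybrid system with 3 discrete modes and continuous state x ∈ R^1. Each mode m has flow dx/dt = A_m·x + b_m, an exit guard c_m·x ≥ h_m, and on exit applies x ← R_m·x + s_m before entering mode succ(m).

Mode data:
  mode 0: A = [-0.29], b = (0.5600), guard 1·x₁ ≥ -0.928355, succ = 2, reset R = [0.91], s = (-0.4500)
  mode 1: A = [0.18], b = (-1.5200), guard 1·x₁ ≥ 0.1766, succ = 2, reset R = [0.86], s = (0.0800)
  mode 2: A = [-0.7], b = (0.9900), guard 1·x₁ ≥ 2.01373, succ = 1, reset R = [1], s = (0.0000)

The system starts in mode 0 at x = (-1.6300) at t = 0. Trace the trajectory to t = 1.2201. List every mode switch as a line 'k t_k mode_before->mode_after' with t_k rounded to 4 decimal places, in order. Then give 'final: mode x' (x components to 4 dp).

1 0.7567 0->2
final: 2 -0.5443

Mode 0: guard c·x = -0.9284 hit at Δt = 0.7567 (t = 0.7567), x⁻ = (-0.9284) → reset → x⁺ = (-1.2948), jump to mode 2
Mode 2: flow for 0.4634 to horizon, guard not reached → x = (-0.5443)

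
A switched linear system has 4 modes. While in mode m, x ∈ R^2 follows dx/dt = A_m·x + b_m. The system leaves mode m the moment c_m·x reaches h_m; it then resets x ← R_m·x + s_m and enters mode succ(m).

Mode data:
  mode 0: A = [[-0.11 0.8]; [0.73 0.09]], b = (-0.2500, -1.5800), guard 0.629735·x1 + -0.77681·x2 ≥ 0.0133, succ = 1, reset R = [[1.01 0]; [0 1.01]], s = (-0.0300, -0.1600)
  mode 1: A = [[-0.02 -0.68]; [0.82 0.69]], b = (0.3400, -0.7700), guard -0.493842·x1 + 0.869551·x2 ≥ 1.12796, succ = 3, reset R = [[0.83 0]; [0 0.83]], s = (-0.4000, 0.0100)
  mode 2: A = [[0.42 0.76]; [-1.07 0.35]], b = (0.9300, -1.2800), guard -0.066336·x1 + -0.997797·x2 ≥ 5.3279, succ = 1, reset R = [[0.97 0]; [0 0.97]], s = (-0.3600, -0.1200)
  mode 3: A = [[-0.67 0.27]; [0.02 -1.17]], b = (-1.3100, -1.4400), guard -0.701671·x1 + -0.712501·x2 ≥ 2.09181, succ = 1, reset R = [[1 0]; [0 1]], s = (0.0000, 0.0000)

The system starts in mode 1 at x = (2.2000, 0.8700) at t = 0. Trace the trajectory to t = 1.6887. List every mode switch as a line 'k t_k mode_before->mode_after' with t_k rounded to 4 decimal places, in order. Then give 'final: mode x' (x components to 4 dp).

Mode 1: guard c·x = 1.1280 hit at Δt = 0.7181 (t = 0.7181), x⁻ = (1.6700, 2.2456) → reset → x⁺ = (0.9861, 1.8739), jump to mode 3
Mode 3: flow for 0.9706 to horizon, guard not reached → x = (-0.3202, -0.2313)

1 0.7181 1->3
final: 3 -0.3202 -0.2313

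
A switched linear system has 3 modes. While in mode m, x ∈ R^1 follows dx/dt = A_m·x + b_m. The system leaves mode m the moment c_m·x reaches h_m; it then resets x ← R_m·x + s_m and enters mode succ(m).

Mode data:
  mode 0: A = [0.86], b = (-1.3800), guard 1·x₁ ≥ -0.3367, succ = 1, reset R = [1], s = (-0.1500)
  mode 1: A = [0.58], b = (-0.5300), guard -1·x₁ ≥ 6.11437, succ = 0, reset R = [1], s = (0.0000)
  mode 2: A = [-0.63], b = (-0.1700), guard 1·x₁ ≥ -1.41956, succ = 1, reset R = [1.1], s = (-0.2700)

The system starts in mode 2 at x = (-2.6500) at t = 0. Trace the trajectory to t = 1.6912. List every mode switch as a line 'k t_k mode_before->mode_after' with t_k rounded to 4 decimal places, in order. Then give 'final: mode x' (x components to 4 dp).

1 1.1550 2->1
final: 1 -2.8330

Mode 2: guard c·x = -1.4196 hit at Δt = 1.1550 (t = 1.1550), x⁻ = (-1.4196) → reset → x⁺ = (-1.8315), jump to mode 1
Mode 1: flow for 0.5362 to horizon, guard not reached → x = (-2.8330)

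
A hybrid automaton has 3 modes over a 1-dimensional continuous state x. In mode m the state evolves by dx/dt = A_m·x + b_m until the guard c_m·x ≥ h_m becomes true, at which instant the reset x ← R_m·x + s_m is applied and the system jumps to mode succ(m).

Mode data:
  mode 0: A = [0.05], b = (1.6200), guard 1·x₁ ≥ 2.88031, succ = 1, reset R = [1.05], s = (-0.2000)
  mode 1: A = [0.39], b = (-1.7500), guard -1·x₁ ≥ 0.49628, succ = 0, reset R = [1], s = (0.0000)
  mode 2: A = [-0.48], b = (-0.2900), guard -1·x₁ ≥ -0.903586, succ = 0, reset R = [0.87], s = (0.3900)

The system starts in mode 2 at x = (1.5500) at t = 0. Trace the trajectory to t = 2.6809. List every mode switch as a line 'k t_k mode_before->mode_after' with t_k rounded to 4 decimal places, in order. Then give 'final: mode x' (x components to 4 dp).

1 0.7433 2->0
2 1.7335 0->1
final: 1 2.0810

Mode 2: guard c·x = -0.9036 hit at Δt = 0.7433 (t = 0.7433), x⁻ = (0.9036) → reset → x⁺ = (1.1761), jump to mode 0
Mode 0: guard c·x = 2.8803 hit at Δt = 0.9902 (t = 1.7335), x⁻ = (2.8803) → reset → x⁺ = (2.8243), jump to mode 1
Mode 1: flow for 0.9474 to horizon, guard not reached → x = (2.0810)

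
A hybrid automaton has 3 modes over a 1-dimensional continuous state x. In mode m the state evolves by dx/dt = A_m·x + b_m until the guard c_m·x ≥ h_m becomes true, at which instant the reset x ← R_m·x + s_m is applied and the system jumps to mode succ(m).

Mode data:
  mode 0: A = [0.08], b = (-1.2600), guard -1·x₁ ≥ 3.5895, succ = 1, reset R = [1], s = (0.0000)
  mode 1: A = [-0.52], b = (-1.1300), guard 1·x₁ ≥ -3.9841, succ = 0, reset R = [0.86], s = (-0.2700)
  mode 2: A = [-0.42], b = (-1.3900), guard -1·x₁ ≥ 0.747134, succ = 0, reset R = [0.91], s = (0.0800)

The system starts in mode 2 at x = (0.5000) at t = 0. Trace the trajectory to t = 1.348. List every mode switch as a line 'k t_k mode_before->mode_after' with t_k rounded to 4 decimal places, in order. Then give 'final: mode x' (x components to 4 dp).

1 0.9442 2->0
final: 0 -1.1367

Mode 2: guard c·x = 0.7471 hit at Δt = 0.9442 (t = 0.9442), x⁻ = (-0.7471) → reset → x⁺ = (-0.5999), jump to mode 0
Mode 0: flow for 0.4038 to horizon, guard not reached → x = (-1.1367)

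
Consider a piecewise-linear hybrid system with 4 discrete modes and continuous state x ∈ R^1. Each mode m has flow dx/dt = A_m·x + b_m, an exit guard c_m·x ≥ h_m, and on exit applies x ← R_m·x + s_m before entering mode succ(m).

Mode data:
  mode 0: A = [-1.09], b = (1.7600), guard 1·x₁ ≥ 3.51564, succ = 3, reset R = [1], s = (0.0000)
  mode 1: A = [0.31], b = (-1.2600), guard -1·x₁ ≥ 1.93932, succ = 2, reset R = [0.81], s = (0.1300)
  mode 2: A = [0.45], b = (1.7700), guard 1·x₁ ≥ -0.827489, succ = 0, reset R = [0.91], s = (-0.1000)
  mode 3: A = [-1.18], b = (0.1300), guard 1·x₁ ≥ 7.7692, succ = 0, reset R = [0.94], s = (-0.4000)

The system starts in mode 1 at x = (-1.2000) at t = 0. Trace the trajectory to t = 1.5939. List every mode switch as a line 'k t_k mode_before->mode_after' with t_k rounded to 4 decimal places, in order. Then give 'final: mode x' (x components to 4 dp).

Mode 1: guard c·x = 1.9393 hit at Δt = 0.4239 (t = 0.4239), x⁻ = (-1.9393) → reset → x⁺ = (-1.4408), jump to mode 2
Mode 2: guard c·x = -0.8275 hit at Δt = 0.4889 (t = 0.9128), x⁻ = (-0.8275) → reset → x⁺ = (-0.8530), jump to mode 0
Mode 0: flow for 0.6811 to horizon, guard not reached → x = (0.4401)

1 0.4239 1->2
2 0.9128 2->0
final: 0 0.4401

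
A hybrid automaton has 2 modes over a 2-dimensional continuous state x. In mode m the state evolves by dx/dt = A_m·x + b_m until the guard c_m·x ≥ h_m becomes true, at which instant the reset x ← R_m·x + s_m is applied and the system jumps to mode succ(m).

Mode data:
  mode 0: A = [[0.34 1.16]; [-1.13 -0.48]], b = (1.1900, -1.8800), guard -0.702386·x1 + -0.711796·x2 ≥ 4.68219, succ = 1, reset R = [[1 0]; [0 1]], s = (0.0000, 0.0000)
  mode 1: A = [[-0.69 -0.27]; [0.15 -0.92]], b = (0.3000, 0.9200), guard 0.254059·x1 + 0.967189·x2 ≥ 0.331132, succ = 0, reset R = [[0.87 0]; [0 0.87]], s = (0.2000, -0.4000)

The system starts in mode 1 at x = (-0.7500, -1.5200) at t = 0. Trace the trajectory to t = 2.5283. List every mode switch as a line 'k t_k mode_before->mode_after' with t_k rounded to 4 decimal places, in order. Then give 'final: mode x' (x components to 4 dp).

1 1.4580 1->0
final: 0 0.2292 -2.0681

Mode 1: guard c·x = 0.3311 hit at Δt = 1.4580 (t = 1.4580), x⁻ = (0.0674, 0.3247) → reset → x⁺ = (0.2586, -0.1175), jump to mode 0
Mode 0: flow for 1.0703 to horizon, guard not reached → x = (0.2292, -2.0681)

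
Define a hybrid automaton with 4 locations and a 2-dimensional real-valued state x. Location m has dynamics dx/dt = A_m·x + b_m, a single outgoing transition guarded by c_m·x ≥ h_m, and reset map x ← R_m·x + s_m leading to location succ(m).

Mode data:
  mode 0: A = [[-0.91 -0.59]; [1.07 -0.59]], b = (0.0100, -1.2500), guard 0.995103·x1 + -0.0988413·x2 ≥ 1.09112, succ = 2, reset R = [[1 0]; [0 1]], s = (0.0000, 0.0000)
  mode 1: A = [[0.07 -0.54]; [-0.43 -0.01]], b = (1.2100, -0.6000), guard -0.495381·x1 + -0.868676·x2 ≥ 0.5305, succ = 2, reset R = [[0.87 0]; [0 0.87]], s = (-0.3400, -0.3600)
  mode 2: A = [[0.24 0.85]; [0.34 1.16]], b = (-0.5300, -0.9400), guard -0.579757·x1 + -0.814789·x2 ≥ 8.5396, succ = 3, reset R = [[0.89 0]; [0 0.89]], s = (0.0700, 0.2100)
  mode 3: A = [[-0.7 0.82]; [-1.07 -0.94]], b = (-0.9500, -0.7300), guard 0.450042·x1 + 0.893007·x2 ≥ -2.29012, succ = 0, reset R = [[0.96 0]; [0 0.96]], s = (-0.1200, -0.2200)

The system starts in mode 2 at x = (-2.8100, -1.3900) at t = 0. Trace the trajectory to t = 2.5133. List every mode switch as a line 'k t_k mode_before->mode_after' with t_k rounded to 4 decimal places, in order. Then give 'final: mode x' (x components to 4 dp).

1 0.7584 2->3
2 1.4676 3->0
final: 0 -0.8308 -3.1804

Mode 2: guard c·x = 8.5396 hit at Δt = 0.7584 (t = 0.7584), x⁻ = (-6.1273, -6.1209) → reset → x⁺ = (-5.3833, -5.2376), jump to mode 3
Mode 3: guard c·x = -2.2901 hit at Δt = 0.7092 (t = 1.4676), x⁻ = (-4.7984, -0.1463) → reset → x⁺ = (-4.7264, -0.3605), jump to mode 0
Mode 0: flow for 1.0457 to horizon, guard not reached → x = (-0.8308, -3.1804)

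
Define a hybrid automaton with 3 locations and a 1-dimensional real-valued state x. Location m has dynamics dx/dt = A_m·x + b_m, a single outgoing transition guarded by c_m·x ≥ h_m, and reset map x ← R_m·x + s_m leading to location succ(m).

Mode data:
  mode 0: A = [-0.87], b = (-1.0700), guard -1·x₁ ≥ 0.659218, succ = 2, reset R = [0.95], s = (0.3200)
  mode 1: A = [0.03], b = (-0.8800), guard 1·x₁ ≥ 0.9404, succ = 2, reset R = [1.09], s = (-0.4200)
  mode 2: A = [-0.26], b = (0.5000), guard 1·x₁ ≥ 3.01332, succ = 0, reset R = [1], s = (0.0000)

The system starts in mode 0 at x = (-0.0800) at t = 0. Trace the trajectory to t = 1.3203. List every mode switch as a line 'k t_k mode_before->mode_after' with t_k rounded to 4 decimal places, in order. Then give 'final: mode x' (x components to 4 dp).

Mode 0: guard c·x = 0.6592 hit at Δt = 0.8053 (t = 0.8053), x⁻ = (-0.6592) → reset → x⁺ = (-0.3063), jump to mode 2
Mode 2: flow for 0.5150 to horizon, guard not reached → x = (-0.0269)

1 0.8053 0->2
final: 2 -0.0269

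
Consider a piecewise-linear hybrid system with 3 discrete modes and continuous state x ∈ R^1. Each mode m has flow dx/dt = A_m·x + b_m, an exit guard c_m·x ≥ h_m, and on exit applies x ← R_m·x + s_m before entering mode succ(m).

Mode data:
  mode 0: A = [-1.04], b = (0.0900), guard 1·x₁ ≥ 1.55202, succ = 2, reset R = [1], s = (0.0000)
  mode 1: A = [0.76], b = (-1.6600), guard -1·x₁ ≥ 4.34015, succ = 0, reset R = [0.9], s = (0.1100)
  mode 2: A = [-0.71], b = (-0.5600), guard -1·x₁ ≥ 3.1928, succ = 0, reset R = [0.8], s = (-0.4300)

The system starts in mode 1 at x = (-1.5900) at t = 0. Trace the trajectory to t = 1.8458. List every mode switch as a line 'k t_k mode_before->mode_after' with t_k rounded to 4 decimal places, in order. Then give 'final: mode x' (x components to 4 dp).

Mode 1: guard c·x = 4.3402 hit at Δt = 0.7202 (t = 0.7202), x⁻ = (-4.3401) → reset → x⁺ = (-3.7961), jump to mode 0
Mode 0: flow for 1.1256 to horizon, guard not reached → x = (-1.1178)

1 0.7202 1->0
final: 0 -1.1178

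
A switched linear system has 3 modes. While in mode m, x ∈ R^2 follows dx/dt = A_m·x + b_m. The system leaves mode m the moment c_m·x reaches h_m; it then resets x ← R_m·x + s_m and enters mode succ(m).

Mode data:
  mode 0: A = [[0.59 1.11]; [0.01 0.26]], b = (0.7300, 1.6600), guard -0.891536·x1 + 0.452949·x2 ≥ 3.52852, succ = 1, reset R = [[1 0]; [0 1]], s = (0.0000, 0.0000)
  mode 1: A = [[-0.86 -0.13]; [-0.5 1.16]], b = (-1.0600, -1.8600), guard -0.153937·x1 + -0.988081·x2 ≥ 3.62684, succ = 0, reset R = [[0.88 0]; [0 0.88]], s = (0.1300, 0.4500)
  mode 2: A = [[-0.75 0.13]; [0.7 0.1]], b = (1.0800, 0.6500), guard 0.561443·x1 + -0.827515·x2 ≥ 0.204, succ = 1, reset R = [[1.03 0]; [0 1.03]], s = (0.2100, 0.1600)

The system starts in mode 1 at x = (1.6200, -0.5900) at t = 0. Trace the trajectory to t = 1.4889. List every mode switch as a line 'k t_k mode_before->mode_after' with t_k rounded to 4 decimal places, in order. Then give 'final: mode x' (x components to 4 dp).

Mode 1: guard c·x = 3.6268 hit at Δt = 0.6767 (t = 0.6767), x⁻ = (0.5047, -3.7492) → reset → x⁺ = (0.5742, -2.8493), jump to mode 0
Mode 0: flow for 0.8122 to horizon, guard not reached → x = (-1.1820, -2.0205)

1 0.6767 1->0
final: 0 -1.1820 -2.0205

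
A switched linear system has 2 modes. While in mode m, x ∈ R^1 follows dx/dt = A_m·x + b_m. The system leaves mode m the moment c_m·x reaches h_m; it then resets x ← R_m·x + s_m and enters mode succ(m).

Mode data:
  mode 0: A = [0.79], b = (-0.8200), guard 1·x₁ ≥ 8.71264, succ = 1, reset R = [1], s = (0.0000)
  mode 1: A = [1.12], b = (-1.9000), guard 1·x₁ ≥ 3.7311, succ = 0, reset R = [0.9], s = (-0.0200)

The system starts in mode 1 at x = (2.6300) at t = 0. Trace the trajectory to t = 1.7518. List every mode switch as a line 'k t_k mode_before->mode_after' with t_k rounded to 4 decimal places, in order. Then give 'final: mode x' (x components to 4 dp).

1 0.6956 1->0
final: 0 6.3359

Mode 1: guard c·x = 3.7311 hit at Δt = 0.6956 (t = 0.6956), x⁻ = (3.7311) → reset → x⁺ = (3.3380), jump to mode 0
Mode 0: flow for 1.0562 to horizon, guard not reached → x = (6.3359)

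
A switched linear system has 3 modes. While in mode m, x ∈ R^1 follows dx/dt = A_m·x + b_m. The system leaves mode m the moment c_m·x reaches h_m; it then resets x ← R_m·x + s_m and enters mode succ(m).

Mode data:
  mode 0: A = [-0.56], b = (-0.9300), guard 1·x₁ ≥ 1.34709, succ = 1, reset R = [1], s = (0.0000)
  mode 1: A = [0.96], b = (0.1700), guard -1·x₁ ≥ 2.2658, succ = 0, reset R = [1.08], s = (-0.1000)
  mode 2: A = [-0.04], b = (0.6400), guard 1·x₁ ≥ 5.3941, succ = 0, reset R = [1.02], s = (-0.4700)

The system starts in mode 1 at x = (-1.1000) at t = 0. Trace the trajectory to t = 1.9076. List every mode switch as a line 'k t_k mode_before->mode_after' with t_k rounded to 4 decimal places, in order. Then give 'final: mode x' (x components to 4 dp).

1 0.8508 1->0
final: 0 -2.1512

Mode 1: guard c·x = 2.2658 hit at Δt = 0.8508 (t = 0.8508), x⁻ = (-2.2658) → reset → x⁺ = (-2.5471), jump to mode 0
Mode 0: flow for 1.0568 to horizon, guard not reached → x = (-2.1512)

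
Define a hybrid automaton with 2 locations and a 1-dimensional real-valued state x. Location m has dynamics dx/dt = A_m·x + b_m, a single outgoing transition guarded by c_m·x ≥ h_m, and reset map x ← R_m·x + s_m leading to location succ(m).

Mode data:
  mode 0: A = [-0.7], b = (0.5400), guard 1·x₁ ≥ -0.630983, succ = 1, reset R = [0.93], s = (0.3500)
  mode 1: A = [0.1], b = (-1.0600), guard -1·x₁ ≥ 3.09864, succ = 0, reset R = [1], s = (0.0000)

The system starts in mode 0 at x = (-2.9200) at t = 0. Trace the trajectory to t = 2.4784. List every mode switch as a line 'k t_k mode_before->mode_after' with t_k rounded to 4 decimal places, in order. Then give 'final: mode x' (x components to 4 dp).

1 1.3826 0->1
final: 1 -1.4918

Mode 0: guard c·x = -0.6310 hit at Δt = 1.3826 (t = 1.3826), x⁻ = (-0.6310) → reset → x⁺ = (-0.2368), jump to mode 1
Mode 1: flow for 1.0958 to horizon, guard not reached → x = (-1.4918)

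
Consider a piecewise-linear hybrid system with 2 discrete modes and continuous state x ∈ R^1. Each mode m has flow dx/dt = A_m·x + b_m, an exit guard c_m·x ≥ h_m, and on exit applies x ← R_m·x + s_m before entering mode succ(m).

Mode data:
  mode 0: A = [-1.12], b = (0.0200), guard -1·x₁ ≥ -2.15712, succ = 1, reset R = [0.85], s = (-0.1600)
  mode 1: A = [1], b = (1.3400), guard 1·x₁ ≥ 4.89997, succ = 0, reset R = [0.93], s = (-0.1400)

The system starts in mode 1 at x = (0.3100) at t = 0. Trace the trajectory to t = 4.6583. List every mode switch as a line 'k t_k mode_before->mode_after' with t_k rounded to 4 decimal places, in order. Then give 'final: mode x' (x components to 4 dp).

1 1.3302 1->0
2 1.9739 0->1
3 2.7018 1->0
4 3.3455 0->1
5 4.0733 1->0
final: 0 2.3025

Mode 1: guard c·x = 4.9000 hit at Δt = 1.3302 (t = 1.3302), x⁻ = (4.9000) → reset → x⁺ = (4.4170), jump to mode 0
Mode 0: guard c·x = -2.1571 hit at Δt = 0.6437 (t = 1.9739), x⁻ = (2.1571) → reset → x⁺ = (1.6736), jump to mode 1
Mode 1: guard c·x = 4.9000 hit at Δt = 0.7279 (t = 2.7018), x⁻ = (4.9000) → reset → x⁺ = (4.4170), jump to mode 0
Mode 0: guard c·x = -2.1571 hit at Δt = 0.6437 (t = 3.3455), x⁻ = (2.1571) → reset → x⁺ = (1.6736), jump to mode 1
Mode 1: guard c·x = 4.9000 hit at Δt = 0.7279 (t = 4.0733), x⁻ = (4.9000) → reset → x⁺ = (4.4170), jump to mode 0
Mode 0: flow for 0.5850 to horizon, guard not reached → x = (2.3025)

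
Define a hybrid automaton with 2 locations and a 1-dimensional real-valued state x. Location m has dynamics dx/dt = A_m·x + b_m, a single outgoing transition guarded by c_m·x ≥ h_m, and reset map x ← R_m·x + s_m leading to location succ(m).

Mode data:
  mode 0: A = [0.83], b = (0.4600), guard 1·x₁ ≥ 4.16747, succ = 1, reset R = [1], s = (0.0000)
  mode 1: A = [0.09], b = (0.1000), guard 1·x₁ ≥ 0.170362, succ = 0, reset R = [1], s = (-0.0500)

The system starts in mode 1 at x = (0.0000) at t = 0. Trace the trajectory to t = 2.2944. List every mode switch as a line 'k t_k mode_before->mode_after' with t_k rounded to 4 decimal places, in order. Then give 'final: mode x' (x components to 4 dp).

Mode 1: guard c·x = 0.1704 hit at Δt = 1.5850 (t = 1.5850), x⁻ = (0.1704) → reset → x⁺ = (0.1204), jump to mode 0
Mode 0: flow for 0.7094 to horizon, guard not reached → x = (0.6613)

1 1.5850 1->0
final: 0 0.6613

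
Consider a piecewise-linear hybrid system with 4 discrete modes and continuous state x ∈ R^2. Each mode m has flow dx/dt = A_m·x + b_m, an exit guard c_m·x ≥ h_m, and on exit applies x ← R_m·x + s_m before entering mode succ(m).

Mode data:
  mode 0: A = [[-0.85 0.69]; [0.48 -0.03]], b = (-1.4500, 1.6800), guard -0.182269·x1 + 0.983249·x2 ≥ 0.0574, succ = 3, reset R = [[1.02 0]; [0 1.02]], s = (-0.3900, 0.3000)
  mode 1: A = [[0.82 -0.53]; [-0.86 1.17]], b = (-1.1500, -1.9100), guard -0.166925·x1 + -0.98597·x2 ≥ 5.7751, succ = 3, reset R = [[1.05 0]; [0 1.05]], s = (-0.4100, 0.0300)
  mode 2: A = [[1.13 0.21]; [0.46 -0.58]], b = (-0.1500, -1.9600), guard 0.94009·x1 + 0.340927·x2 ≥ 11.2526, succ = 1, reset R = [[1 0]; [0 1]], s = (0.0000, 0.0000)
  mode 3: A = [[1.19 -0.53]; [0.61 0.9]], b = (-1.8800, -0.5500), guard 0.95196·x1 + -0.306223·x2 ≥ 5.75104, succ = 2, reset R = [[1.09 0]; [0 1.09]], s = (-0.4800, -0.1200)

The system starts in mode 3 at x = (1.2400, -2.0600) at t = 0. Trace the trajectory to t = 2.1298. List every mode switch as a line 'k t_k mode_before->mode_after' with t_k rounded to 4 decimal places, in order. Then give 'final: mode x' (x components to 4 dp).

Mode 3: guard c·x = 5.7510 hit at Δt = 1.2356 (t = 1.2356), x⁻ = (4.5560, -4.6173) → reset → x⁺ = (4.4860, -5.1529), jump to mode 2
Mode 2: flow for 0.8942 to horizon, guard not reached → x = (10.8092, -2.0772)

1 1.2356 3->2
final: 2 10.8092 -2.0772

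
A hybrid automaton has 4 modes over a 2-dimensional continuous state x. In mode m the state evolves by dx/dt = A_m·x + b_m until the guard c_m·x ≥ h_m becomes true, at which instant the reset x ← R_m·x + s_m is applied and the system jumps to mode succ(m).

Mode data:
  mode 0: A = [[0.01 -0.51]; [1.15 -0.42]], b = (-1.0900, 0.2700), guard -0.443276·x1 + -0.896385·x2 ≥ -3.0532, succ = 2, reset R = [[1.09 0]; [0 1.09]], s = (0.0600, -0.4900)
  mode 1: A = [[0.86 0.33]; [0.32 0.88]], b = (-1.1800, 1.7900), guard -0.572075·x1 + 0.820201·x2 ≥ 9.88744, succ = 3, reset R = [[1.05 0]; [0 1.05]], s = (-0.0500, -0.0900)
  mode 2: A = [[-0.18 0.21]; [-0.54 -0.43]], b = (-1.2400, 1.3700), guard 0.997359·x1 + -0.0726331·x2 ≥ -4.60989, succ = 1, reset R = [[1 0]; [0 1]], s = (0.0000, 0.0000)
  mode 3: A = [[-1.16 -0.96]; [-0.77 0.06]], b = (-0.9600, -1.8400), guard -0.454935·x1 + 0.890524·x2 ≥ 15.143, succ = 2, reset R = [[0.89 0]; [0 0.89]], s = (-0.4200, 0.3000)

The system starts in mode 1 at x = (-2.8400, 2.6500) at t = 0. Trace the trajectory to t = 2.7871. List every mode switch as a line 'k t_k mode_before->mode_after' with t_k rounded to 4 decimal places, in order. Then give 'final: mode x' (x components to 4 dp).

Mode 1: guard c·x = 9.8874 hit at Δt = 1.0598 (t = 1.0598), x⁻ = (-6.5725, 7.4707) → reset → x⁺ = (-6.9511, 7.7543), jump to mode 3
Mode 3: guard c·x = 15.1430 hit at Δt = 1.0342 (t = 2.0940), x⁻ = (-8.7288, 12.5454) → reset → x⁺ = (-8.1886, 11.4654), jump to mode 2
Mode 2: flow for 0.6931 to horizon, guard not reached → x = (-6.4441, 11.6805)

1 1.0598 1->3
2 2.0940 3->2
final: 2 -6.4441 11.6805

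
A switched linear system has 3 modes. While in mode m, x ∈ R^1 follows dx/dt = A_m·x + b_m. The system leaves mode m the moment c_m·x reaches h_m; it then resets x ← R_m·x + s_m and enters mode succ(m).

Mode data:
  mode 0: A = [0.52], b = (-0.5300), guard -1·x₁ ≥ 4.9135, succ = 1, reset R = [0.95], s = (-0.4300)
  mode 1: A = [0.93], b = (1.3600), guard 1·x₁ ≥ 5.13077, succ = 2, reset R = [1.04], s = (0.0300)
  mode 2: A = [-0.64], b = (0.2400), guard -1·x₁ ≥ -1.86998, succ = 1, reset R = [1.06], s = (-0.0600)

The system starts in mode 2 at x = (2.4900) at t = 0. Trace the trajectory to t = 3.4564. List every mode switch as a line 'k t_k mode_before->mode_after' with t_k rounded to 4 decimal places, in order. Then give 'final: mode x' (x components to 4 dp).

Mode 2: guard c·x = -1.8700 hit at Δt = 0.5421 (t = 0.5421), x⁻ = (1.8700) → reset → x⁺ = (1.9222), jump to mode 1
Mode 1: guard c·x = 5.1308 hit at Δt = 0.7170 (t = 1.2591), x⁻ = (5.1308) → reset → x⁺ = (5.3660), jump to mode 2
Mode 2: guard c·x = -1.8700 hit at Δt = 1.8836 (t = 3.1427), x⁻ = (1.8700) → reset → x⁺ = (1.9222), jump to mode 1
Mode 1: flow for 0.3137 to horizon, guard not reached → x = (3.0686)

1 0.5421 2->1
2 1.2591 1->2
3 3.1427 2->1
final: 1 3.0686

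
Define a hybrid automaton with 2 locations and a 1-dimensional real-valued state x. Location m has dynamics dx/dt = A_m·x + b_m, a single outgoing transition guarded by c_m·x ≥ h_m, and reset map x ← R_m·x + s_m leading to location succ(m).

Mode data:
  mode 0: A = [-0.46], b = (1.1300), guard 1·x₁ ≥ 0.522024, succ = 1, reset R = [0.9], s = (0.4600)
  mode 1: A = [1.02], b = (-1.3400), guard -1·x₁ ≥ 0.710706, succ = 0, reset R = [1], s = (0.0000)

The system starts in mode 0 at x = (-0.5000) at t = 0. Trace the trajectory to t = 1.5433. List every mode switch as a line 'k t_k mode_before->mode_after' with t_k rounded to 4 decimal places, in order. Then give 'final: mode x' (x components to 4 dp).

1 0.9221 0->1
final: 1 0.5903

Mode 0: guard c·x = 0.5220 hit at Δt = 0.9221 (t = 0.9221), x⁻ = (0.5220) → reset → x⁺ = (0.9298), jump to mode 1
Mode 1: flow for 0.6212 to horizon, guard not reached → x = (0.5903)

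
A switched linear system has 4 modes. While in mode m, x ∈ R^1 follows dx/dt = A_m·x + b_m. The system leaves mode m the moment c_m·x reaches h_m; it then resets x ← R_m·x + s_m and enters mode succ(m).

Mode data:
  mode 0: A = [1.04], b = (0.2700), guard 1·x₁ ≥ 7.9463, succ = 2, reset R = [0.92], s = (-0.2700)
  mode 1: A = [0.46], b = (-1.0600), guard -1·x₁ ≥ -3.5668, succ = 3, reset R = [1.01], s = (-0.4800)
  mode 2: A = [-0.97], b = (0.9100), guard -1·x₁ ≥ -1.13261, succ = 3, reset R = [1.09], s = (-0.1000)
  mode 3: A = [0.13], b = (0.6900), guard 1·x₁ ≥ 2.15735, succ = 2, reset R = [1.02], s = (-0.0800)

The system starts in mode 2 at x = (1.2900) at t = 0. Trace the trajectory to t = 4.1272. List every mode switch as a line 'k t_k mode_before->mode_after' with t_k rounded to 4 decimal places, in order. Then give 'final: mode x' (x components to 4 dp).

Mode 2: guard c·x = -1.1326 hit at Δt = 0.6113 (t = 0.6113), x⁻ = (1.1326) → reset → x⁺ = (1.1345), jump to mode 3
Mode 3: guard c·x = 2.1574 hit at Δt = 1.1335 (t = 1.7448), x⁻ = (2.1573) → reset → x⁺ = (2.1205), jump to mode 2
Mode 2: guard c·x = -1.1326 hit at Δt = 1.8608 (t = 3.6056), x⁻ = (1.1326) → reset → x⁺ = (1.1345), jump to mode 3
Mode 3: flow for 0.5216 to horizon, guard not reached → x = (1.5865)

1 0.6113 2->3
2 1.7448 3->2
3 3.6056 2->3
final: 3 1.5865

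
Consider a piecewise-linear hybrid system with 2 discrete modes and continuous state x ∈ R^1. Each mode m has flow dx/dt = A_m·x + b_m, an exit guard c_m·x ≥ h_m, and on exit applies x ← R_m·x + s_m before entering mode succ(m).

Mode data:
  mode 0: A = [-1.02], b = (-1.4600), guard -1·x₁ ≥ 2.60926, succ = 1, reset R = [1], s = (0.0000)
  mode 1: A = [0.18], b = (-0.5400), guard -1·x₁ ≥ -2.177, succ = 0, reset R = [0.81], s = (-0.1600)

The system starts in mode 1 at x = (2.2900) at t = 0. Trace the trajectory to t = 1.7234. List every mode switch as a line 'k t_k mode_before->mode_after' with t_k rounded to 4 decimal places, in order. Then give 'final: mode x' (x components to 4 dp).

1 0.8205 1->0
final: 0 -0.2231

Mode 1: guard c·x = -2.1770 hit at Δt = 0.8205 (t = 0.8205), x⁻ = (2.1770) → reset → x⁺ = (1.6034), jump to mode 0
Mode 0: flow for 0.9029 to horizon, guard not reached → x = (-0.2231)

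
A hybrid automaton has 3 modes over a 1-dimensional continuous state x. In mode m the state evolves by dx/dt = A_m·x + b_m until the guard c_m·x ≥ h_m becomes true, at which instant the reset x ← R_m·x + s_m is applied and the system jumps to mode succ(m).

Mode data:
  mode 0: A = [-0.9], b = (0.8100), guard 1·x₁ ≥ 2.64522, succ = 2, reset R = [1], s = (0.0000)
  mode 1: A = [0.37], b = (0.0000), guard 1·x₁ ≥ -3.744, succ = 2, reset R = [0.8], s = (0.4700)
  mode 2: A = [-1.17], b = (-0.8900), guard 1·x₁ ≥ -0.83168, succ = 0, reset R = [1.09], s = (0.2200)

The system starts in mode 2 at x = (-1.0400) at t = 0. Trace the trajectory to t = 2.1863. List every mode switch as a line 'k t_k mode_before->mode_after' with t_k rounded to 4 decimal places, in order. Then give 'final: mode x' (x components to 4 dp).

1 1.1707 2->0
final: 0 0.2640

Mode 2: guard c·x = -0.8317 hit at Δt = 1.1707 (t = 1.1707), x⁻ = (-0.8317) → reset → x⁺ = (-0.6865), jump to mode 0
Mode 0: flow for 1.0156 to horizon, guard not reached → x = (0.2640)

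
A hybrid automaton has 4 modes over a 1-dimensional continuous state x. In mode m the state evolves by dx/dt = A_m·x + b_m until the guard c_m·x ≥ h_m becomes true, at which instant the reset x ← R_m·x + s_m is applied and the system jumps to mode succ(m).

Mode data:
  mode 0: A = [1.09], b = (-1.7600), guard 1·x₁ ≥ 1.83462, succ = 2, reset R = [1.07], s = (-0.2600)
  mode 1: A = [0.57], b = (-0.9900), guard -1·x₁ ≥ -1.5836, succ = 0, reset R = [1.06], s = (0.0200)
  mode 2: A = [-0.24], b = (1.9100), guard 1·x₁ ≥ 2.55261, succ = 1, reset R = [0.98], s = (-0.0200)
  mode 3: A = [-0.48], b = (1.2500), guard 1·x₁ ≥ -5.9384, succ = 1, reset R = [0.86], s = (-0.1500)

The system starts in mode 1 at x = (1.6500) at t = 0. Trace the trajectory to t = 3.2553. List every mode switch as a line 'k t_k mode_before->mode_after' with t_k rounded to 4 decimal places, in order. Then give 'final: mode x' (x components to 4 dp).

1 0.9964 1->0
2 1.8801 0->2
3 2.4883 2->1
final: 1 2.8899

Mode 1: guard c·x = -1.5836 hit at Δt = 0.9964 (t = 0.9964), x⁻ = (1.5836) → reset → x⁺ = (1.6986), jump to mode 0
Mode 0: guard c·x = 1.8346 hit at Δt = 0.8838 (t = 1.8801), x⁻ = (1.8346) → reset → x⁺ = (1.7030), jump to mode 2
Mode 2: guard c·x = 2.5526 hit at Δt = 0.6082 (t = 2.4883), x⁻ = (2.5526) → reset → x⁺ = (2.4816), jump to mode 1
Mode 1: flow for 0.7670 to horizon, guard not reached → x = (2.8899)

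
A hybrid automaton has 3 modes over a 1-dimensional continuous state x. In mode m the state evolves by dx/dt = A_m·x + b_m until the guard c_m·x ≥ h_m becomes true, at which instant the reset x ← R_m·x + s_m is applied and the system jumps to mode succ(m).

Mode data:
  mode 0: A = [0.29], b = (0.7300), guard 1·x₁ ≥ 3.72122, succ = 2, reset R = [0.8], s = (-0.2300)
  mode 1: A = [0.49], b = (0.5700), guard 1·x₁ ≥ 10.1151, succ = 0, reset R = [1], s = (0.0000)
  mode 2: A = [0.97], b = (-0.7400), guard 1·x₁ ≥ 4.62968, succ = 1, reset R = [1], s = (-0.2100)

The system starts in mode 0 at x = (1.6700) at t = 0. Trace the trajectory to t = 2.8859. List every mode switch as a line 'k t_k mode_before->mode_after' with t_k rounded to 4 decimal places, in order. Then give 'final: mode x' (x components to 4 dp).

Mode 0: guard c·x = 3.7212 hit at Δt = 1.3748 (t = 1.3748), x⁻ = (3.7212) → reset → x⁺ = (2.7470), jump to mode 2
Mode 2: guard c·x = 4.6297 hit at Δt = 0.6879 (t = 2.0627), x⁻ = (4.6297) → reset → x⁺ = (4.4197), jump to mode 1
Mode 1: flow for 0.8232 to horizon, guard not reached → x = (7.1936)

1 1.3748 0->2
2 2.0627 2->1
final: 1 7.1936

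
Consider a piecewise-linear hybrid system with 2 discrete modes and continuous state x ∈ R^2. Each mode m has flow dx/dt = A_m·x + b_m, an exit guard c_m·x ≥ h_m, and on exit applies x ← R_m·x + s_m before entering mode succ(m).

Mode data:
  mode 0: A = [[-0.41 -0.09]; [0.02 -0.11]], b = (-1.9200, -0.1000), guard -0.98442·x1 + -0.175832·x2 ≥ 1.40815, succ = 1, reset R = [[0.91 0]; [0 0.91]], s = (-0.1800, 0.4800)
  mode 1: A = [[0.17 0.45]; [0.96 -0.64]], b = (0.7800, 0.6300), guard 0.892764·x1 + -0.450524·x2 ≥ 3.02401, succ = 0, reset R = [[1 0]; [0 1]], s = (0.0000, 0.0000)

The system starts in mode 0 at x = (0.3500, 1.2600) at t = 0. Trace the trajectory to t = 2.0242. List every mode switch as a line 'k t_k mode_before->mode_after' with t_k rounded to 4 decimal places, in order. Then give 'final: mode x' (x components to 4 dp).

Mode 0: guard c·x = 1.4082 hit at Δt = 1.1303 (t = 1.1303), x⁻ = (-1.6074, 0.9910) → reset → x⁺ = (-1.6428, 1.3818), jump to mode 1
Mode 1: flow for 0.8939 to horizon, guard not reached → x = (-0.8015, 0.4489)

1 1.1303 0->1
final: 1 -0.8015 0.4489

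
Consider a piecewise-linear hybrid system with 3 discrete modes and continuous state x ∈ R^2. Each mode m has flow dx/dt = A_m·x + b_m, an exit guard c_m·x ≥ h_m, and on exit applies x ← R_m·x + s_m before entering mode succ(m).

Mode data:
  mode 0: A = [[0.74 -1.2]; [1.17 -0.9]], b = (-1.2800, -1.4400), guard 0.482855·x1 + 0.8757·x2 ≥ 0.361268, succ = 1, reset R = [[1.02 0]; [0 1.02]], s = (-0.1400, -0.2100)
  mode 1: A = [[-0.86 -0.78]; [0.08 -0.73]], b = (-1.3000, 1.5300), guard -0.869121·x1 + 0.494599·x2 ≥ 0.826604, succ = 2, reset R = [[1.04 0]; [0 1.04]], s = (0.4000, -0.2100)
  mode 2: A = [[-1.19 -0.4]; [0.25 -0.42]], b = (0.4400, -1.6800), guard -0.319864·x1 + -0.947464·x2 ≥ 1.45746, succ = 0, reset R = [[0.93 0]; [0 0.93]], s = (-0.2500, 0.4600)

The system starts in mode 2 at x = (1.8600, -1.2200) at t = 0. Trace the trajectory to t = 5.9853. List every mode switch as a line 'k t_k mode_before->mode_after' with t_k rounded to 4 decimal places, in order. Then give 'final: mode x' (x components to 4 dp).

1 1.0949 2->0
2 2.0925 0->1
3 3.1621 1->2
4 5.0230 2->0
final: 0 0.8082 -0.9615

Mode 2: guard c·x = 1.4575 hit at Δt = 1.0949 (t = 1.0949), x⁻ = (1.1829, -1.9376) → reset → x⁺ = (0.8501, -1.3420), jump to mode 0
Mode 0: guard c·x = 0.3613 hit at Δt = 0.9976 (t = 2.0925), x⁻ = (1.6076, -0.4739) → reset → x⁺ = (1.4997, -0.6933), jump to mode 1
Mode 1: guard c·x = 0.8266 hit at Δt = 1.0696 (t = 3.1621), x⁻ = (-0.4739, 0.8384) → reset → x⁺ = (-0.0929, 0.6620), jump to mode 2
Mode 2: guard c·x = 1.4575 hit at Δt = 1.8609 (t = 5.0230), x⁻ = (0.6579, -1.7604) → reset → x⁺ = (0.3619, -1.1772), jump to mode 0
Mode 0: flow for 0.9623 to horizon, guard not reached → x = (0.8082, -0.9615)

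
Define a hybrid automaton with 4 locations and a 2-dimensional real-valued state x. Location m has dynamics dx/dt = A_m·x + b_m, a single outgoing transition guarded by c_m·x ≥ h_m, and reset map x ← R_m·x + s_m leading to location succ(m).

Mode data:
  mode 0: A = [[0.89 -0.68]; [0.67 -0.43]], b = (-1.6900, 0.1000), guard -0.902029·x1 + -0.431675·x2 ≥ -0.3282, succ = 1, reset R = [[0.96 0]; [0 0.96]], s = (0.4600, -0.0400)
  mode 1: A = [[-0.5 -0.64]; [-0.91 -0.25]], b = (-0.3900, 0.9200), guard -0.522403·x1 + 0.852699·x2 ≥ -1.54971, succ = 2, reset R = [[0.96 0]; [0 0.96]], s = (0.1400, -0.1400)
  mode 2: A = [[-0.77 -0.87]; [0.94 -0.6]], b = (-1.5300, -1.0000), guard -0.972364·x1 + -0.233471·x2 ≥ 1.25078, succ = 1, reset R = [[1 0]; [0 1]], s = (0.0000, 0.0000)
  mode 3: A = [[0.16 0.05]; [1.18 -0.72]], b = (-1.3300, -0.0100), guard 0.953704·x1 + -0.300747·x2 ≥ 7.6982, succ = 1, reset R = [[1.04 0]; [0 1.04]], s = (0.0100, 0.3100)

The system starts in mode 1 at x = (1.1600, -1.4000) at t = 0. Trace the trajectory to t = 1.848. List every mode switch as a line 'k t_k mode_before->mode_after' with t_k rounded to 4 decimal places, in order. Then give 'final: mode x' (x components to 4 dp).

1 0.9608 1->2
final: 2 0.1960 -1.0537

Mode 1: guard c·x = -1.5497 hit at Δt = 0.9608 (t = 0.9608), x⁻ = (1.0465, -1.1763) → reset → x⁺ = (1.1446, -1.2693), jump to mode 2
Mode 2: flow for 0.8872 to horizon, guard not reached → x = (0.1960, -1.0537)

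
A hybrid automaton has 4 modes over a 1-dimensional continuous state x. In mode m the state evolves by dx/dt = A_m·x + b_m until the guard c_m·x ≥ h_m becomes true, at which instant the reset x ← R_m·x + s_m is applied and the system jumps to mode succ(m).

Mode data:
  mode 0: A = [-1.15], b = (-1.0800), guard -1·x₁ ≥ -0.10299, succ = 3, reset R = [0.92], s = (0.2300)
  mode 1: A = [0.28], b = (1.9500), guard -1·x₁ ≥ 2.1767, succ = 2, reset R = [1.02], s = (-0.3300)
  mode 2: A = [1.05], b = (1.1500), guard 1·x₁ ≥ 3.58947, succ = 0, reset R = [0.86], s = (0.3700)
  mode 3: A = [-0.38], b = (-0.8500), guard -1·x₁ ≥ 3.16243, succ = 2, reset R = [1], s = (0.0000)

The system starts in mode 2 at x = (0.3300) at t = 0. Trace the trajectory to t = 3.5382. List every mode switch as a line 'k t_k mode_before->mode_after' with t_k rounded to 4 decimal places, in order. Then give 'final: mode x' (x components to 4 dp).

1 1.1333 2->0
2 2.3850 0->3
final: 3 -0.5841

Mode 2: guard c·x = 3.5895 hit at Δt = 1.1333 (t = 1.1333), x⁻ = (3.5895) → reset → x⁺ = (3.4569), jump to mode 0
Mode 0: guard c·x = -0.1030 hit at Δt = 1.2517 (t = 2.3850), x⁻ = (0.1030) → reset → x⁺ = (0.3248), jump to mode 3
Mode 3: flow for 1.1532 to horizon, guard not reached → x = (-0.5841)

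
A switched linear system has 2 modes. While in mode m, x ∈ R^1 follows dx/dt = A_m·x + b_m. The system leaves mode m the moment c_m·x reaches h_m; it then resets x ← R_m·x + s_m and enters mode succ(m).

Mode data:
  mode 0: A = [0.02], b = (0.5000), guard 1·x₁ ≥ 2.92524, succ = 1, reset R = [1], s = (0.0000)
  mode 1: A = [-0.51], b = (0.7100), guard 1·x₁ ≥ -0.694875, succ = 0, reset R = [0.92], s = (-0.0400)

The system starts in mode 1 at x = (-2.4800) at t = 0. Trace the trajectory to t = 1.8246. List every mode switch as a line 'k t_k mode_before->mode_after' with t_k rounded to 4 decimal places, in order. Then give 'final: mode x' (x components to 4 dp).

1 1.2119 1->0
final: 0 -0.3794

Mode 1: guard c·x = -0.6949 hit at Δt = 1.2119 (t = 1.2119), x⁻ = (-0.6949) → reset → x⁺ = (-0.6793), jump to mode 0
Mode 0: flow for 0.6127 to horizon, guard not reached → x = (-0.3794)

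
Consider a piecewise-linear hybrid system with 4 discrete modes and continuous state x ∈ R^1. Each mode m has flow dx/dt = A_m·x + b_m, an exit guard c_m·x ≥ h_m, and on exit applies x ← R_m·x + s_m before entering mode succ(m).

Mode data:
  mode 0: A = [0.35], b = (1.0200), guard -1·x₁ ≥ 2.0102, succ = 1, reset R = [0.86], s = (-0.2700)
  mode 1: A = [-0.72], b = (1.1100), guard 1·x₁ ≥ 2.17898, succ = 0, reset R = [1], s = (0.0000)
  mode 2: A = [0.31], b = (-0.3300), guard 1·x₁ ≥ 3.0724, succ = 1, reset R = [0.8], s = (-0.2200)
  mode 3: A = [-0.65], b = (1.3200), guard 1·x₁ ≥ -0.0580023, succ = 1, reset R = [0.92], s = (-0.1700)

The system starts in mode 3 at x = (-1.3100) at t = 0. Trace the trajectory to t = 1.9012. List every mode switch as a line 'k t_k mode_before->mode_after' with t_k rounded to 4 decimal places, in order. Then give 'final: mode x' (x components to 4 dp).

Mode 3: guard c·x = -0.0580 hit at Δt = 0.7225 (t = 0.7225), x⁻ = (-0.0580) → reset → x⁺ = (-0.2234), jump to mode 1
Mode 1: flow for 1.1787 to horizon, guard not reached → x = (0.7863)

1 0.7225 3->1
final: 1 0.7863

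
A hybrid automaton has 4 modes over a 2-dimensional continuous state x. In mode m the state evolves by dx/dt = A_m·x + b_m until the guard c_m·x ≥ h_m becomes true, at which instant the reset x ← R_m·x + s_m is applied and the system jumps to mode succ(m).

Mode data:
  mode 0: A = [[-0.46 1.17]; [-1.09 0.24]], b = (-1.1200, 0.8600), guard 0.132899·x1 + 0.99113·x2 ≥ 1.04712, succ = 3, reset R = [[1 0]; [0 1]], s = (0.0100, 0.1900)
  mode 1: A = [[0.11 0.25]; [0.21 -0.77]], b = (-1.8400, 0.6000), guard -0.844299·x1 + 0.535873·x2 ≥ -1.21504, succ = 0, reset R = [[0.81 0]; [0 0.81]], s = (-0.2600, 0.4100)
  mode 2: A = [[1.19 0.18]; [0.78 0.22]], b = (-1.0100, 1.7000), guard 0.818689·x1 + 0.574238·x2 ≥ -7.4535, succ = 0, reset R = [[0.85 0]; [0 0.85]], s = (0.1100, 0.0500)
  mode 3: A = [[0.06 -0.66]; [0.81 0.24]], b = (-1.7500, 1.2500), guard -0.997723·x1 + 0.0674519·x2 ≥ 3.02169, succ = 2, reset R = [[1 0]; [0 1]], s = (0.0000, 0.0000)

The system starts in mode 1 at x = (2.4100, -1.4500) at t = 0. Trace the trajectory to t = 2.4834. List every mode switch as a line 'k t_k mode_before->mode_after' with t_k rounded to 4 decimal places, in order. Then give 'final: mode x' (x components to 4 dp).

1 0.6531 1->0
2 1.8671 0->3
final: 3 -1.8232 1.8043

Mode 1: guard c·x = -1.2150 hit at Δt = 0.6531 (t = 0.6531), x⁻ = (1.1974, -0.3808) → reset → x⁺ = (0.7099, 0.1016), jump to mode 0
Mode 0: guard c·x = 1.0471 hit at Δt = 1.2140 (t = 1.8671), x⁻ = (-0.0712, 1.0660) → reset → x⁺ = (-0.0612, 1.2560), jump to mode 3
Mode 3: flow for 0.6163 to horizon, guard not reached → x = (-1.8232, 1.8043)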